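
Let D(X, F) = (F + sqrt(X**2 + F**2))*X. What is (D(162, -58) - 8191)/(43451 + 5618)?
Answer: -17587/49069 + 324*sqrt(7402)/49069 ≈ 0.20967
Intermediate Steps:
D(X, F) = X*(F + sqrt(F**2 + X**2)) (D(X, F) = (F + sqrt(F**2 + X**2))*X = X*(F + sqrt(F**2 + X**2)))
(D(162, -58) - 8191)/(43451 + 5618) = (162*(-58 + sqrt((-58)**2 + 162**2)) - 8191)/(43451 + 5618) = (162*(-58 + sqrt(3364 + 26244)) - 8191)/49069 = (162*(-58 + sqrt(29608)) - 8191)*(1/49069) = (162*(-58 + 2*sqrt(7402)) - 8191)*(1/49069) = ((-9396 + 324*sqrt(7402)) - 8191)*(1/49069) = (-17587 + 324*sqrt(7402))*(1/49069) = -17587/49069 + 324*sqrt(7402)/49069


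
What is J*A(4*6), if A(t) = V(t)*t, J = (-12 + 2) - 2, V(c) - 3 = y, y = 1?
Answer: -1152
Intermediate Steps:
V(c) = 4 (V(c) = 3 + 1 = 4)
J = -12 (J = -10 - 2 = -12)
A(t) = 4*t
J*A(4*6) = -48*4*6 = -48*24 = -12*96 = -1152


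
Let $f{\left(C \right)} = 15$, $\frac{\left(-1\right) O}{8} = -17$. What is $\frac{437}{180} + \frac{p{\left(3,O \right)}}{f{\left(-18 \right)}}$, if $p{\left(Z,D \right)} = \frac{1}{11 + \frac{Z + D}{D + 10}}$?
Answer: $\frac{764317}{314100} \approx 2.4334$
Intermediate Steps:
$O = 136$ ($O = \left(-8\right) \left(-17\right) = 136$)
$p{\left(Z,D \right)} = \frac{1}{11 + \frac{D + Z}{10 + D}}$
$\frac{437}{180} + \frac{p{\left(3,O \right)}}{f{\left(-18 \right)}} = \frac{437}{180} + \frac{\frac{1}{110 + 3 + 12 \cdot 136} \left(10 + 136\right)}{15} = 437 \cdot \frac{1}{180} + \frac{1}{110 + 3 + 1632} \cdot 146 \cdot \frac{1}{15} = \frac{437}{180} + \frac{1}{1745} \cdot 146 \cdot \frac{1}{15} = \frac{437}{180} + \frac{146}{1745} \cdot \frac{1}{15} = \frac{437}{180} + \frac{146}{26175} = \frac{764317}{314100}$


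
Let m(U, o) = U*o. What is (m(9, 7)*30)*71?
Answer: 134190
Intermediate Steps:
(m(9, 7)*30)*71 = ((9*7)*30)*71 = (63*30)*71 = 1890*71 = 134190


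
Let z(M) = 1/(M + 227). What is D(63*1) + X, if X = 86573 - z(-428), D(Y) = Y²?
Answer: 18198943/201 ≈ 90542.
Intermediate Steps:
z(M) = 1/(227 + M)
X = 17401174/201 (X = 86573 - 1/(227 - 428) = 86573 - 1/(-201) = 86573 - 1*(-1/201) = 86573 + 1/201 = 17401174/201 ≈ 86573.)
D(63*1) + X = (63*1)² + 17401174/201 = 63² + 17401174/201 = 3969 + 17401174/201 = 18198943/201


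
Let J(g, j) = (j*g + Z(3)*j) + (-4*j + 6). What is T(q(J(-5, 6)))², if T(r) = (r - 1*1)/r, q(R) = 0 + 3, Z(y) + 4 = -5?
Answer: 4/9 ≈ 0.44444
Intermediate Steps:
Z(y) = -9 (Z(y) = -4 - 5 = -9)
J(g, j) = 6 - 13*j + g*j (J(g, j) = (j*g - 9*j) + (-4*j + 6) = (g*j - 9*j) + (6 - 4*j) = (-9*j + g*j) + (6 - 4*j) = 6 - 13*j + g*j)
q(R) = 3
T(r) = (-1 + r)/r (T(r) = (r - 1)/r = (-1 + r)/r)
T(q(J(-5, 6)))² = ((-1 + 3)/3)² = ((⅓)*2)² = (⅔)² = 4/9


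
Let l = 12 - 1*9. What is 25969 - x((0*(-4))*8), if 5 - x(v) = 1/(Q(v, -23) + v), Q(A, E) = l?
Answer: 77893/3 ≈ 25964.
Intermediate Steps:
l = 3 (l = 12 - 9 = 3)
Q(A, E) = 3
x(v) = 5 - 1/(3 + v)
25969 - x((0*(-4))*8) = 25969 - (14 + 5*((0*(-4))*8))/(3 + (0*(-4))*8) = 25969 - (14 + 5*(0*8))/(3 + 0*8) = 25969 - (14 + 5*0)/(3 + 0) = 25969 - (14 + 0)/3 = 25969 - 14/3 = 77893/3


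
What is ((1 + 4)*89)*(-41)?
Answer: -18245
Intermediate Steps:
((1 + 4)*89)*(-41) = (5*89)*(-41) = 445*(-41) = -18245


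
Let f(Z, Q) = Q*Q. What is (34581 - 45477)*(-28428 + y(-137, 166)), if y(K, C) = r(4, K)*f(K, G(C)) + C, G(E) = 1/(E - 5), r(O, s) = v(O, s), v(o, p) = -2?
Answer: 7982184096384/25921 ≈ 3.0794e+8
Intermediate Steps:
r(O, s) = -2
G(E) = 1/(-5 + E)
f(Z, Q) = Q**2
y(K, C) = C - 2/(-5 + C)**2 (y(K, C) = -2/(-5 + C)**2 + C = C - 2/(-5 + C)**2)
(34581 - 45477)*(-28428 + y(-137, 166)) = (34581 - 45477)*(-28428 + (166 - 2/(-5 + 166)**2)) = -10896*(-28428 + (166 - 2/161**2)) = -10896*(-28428 + (166 - 2*1/25921)) = -10896*(-28428 + (166 - 2/25921)) = -10896*(-28428 + 4302884/25921) = -10896*(-732579304/25921) = 7982184096384/25921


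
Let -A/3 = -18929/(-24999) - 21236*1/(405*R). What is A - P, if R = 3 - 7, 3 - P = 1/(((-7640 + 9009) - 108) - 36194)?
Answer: -1752595918096/39298053015 ≈ -44.598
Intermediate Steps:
P = 104800/34933 (P = 3 - 1/(((-7640 + 9009) - 108) - 36194) = 3 - 1/((1369 - 108) - 36194) = 3 - 1/(1261 - 36194) = 3 - 1/(-34933) = 3 - 1*(-1/34933) = 3 + 1/34933 = 104800/34933 ≈ 3.0000)
R = -4
A = -46795312/1124955 (A = -3*(-18929/(-24999) - 21236/((15*(-4))*27)) = -3*(-18929*(-1/24999) - 21236/((-60*27))) = -3*(18929/24999 - 21236/(-1620)) = -3*(18929/24999 - 21236*(-1/1620)) = -3*(18929/24999 + 5309/405) = -3*46795312/3374865 = -46795312/1124955 ≈ -41.597)
A - P = -46795312/1124955 - 1*104800/34933 = -46795312/1124955 - 104800/34933 = -1752595918096/39298053015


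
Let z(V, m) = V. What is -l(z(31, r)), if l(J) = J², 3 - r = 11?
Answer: -961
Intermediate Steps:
r = -8 (r = 3 - 1*11 = 3 - 11 = -8)
-l(z(31, r)) = -1*31² = -1*961 = -961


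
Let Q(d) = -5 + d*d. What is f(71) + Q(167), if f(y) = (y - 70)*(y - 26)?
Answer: 27929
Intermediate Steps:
Q(d) = -5 + d²
f(y) = (-70 + y)*(-26 + y)
f(71) + Q(167) = (1820 + 71² - 96*71) + (-5 + 167²) = (1820 + 5041 - 6816) + (-5 + 27889) = 45 + 27884 = 27929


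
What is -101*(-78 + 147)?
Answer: -6969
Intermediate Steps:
-101*(-78 + 147) = -101*69 = -6969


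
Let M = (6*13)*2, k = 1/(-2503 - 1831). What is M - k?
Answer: 676105/4334 ≈ 156.00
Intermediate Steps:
k = -1/4334 (k = 1/(-4334) = -1/4334 ≈ -0.00023073)
M = 156 (M = 78*2 = 156)
M - k = 156 - 1*(-1/4334) = 156 + 1/4334 = 676105/4334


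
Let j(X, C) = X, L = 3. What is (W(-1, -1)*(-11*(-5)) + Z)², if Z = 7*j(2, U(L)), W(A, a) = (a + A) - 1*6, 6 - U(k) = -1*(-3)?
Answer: 181476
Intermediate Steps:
U(k) = 3 (U(k) = 6 - (-1)*(-3) = 6 - 1*3 = 6 - 3 = 3)
W(A, a) = -6 + A + a (W(A, a) = (A + a) - 6 = -6 + A + a)
Z = 14 (Z = 7*2 = 14)
(W(-1, -1)*(-11*(-5)) + Z)² = ((-6 - 1 - 1)*(-11*(-5)) + 14)² = (-8*55 + 14)² = (-440 + 14)² = (-426)² = 181476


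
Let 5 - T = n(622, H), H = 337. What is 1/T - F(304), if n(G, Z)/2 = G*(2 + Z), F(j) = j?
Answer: -128200145/421711 ≈ -304.00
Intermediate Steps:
n(G, Z) = 2*G*(2 + Z) (n(G, Z) = 2*(G*(2 + Z)) = 2*G*(2 + Z))
T = -421711 (T = 5 - 2*622*(2 + 337) = 5 - 2*622*339 = 5 - 1*421716 = 5 - 421716 = -421711)
1/T - F(304) = 1/(-421711) - 1*304 = -1/421711 - 304 = -128200145/421711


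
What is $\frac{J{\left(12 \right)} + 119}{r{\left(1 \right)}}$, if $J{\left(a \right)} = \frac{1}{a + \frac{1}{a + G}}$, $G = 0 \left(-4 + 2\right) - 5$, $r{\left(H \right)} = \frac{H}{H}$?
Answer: $\frac{10122}{85} \approx 119.08$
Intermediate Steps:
$r{\left(H \right)} = 1$
$G = -5$ ($G = 0 \left(-2\right) - 5 = 0 - 5 = -5$)
$J{\left(a \right)} = \frac{1}{a + \frac{1}{-5 + a}}$ ($J{\left(a \right)} = \frac{1}{a + \frac{1}{a - 5}} = \frac{1}{a + \frac{1}{-5 + a}}$)
$\frac{J{\left(12 \right)} + 119}{r{\left(1 \right)}} = \frac{\frac{-5 + 12}{1 + 12^{2} - 60} + 119}{1} = 1 \left(\frac{1}{1 + 144 - 60} \cdot 7 + 119\right) = 1 \left(\frac{1}{85} \cdot 7 + 119\right) = 1 \left(\frac{7}{85} + 119\right) = 1 \cdot \frac{10122}{85} = \frac{10122}{85}$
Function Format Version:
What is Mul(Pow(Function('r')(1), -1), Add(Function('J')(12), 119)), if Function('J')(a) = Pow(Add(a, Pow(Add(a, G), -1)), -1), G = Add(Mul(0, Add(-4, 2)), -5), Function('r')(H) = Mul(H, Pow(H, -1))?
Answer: Rational(10122, 85) ≈ 119.08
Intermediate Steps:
Function('r')(H) = 1
G = -5 (G = Add(Mul(0, -2), -5) = Add(0, -5) = -5)
Function('J')(a) = Pow(Add(a, Pow(Add(-5, a), -1)), -1) (Function('J')(a) = Pow(Add(a, Pow(Add(a, -5), -1)), -1) = Pow(Add(a, Pow(Add(-5, a), -1)), -1))
Mul(Pow(Function('r')(1), -1), Add(Function('J')(12), 119)) = Mul(Pow(1, -1), Add(Mul(Pow(Add(1, Pow(12, 2), Mul(-5, 12)), -1), Add(-5, 12)), 119)) = Mul(1, Add(Mul(Pow(Add(1, 144, -60), -1), 7), 119)) = Mul(1, Add(Mul(Pow(85, -1), 7), 119)) = Mul(1, Add(Mul(Rational(1, 85), 7), 119)) = Mul(1, Add(Rational(7, 85), 119)) = Mul(1, Rational(10122, 85)) = Rational(10122, 85)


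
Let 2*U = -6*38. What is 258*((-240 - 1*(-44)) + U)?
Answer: -79980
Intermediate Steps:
U = -114 (U = (-6*38)/2 = (½)*(-228) = -114)
258*((-240 - 1*(-44)) + U) = 258*((-240 - 1*(-44)) - 114) = 258*((-240 + 44) - 114) = 258*(-196 - 114) = 258*(-310) = -79980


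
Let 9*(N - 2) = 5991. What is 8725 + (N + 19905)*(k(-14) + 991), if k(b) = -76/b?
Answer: 143555425/7 ≈ 2.0508e+7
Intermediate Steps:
N = 2003/3 (N = 2 + (1/9)*5991 = 2 + 1997/3 = 2003/3 ≈ 667.67)
8725 + (N + 19905)*(k(-14) + 991) = 8725 + (2003/3 + 19905)*(-76/(-14) + 991) = 8725 + 61718*(-76*(-1/14) + 991)/3 = 8725 + 61718*(38/7 + 991)/3 = 8725 + (61718/3)*(6975/7) = 8725 + 143494350/7 = 143555425/7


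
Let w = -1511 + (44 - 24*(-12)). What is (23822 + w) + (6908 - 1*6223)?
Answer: 23328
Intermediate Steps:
w = -1179 (w = -1511 + (44 + 288) = -1511 + 332 = -1179)
(23822 + w) + (6908 - 1*6223) = (23822 - 1179) + (6908 - 1*6223) = 22643 + (6908 - 6223) = 22643 + 685 = 23328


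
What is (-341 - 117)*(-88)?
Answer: 40304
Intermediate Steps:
(-341 - 117)*(-88) = -458*(-88) = 40304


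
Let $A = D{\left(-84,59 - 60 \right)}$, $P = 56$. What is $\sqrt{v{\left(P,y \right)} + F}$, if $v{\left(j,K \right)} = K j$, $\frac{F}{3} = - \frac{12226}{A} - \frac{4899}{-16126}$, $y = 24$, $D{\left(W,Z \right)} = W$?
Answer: $\frac{\sqrt{5675295110023}}{56441} \approx 42.208$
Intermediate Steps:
$A = -84$
$F = \frac{24695999}{56441}$ ($F = 3 \left(- \frac{12226}{-84} - \frac{4899}{-16126}\right) = 3 \left(\left(-12226\right) \left(- \frac{1}{84}\right) - - \frac{4899}{16126}\right) = 3 \left(\frac{6113}{42} + \frac{4899}{16126}\right) = 3 \cdot \frac{24695999}{169323} = \frac{24695999}{56441} \approx 437.55$)
$\sqrt{v{\left(P,y \right)} + F} = \sqrt{24 \cdot 56 + \frac{24695999}{56441}} = \sqrt{1344 + \frac{24695999}{56441}} = \sqrt{\frac{100552703}{56441}} = \frac{\sqrt{5675295110023}}{56441}$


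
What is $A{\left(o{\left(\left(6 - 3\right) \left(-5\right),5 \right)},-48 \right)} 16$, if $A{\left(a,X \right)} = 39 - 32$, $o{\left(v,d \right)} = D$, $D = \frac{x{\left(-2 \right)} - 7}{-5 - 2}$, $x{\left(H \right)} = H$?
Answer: $112$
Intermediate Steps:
$D = \frac{9}{7}$ ($D = \frac{-2 - 7}{-5 - 2} = \frac{-2 - 7}{-7} = \left(-2 - 7\right) \left(- \frac{1}{7}\right) = \left(-9\right) \left(- \frac{1}{7}\right) = \frac{9}{7} \approx 1.2857$)
$o{\left(v,d \right)} = \frac{9}{7}$
$A{\left(a,X \right)} = 7$
$A{\left(o{\left(\left(6 - 3\right) \left(-5\right),5 \right)},-48 \right)} 16 = 7 \cdot 16 = 112$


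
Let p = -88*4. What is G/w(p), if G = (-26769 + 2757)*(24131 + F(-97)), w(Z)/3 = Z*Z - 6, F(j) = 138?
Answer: -97124538/61949 ≈ -1567.8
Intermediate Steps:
p = -352
w(Z) = -18 + 3*Z² (w(Z) = 3*(Z*Z - 6) = 3*(Z² - 6) = 3*(-6 + Z²) = -18 + 3*Z²)
G = -582747228 (G = (-26769 + 2757)*(24131 + 138) = -24012*24269 = -582747228)
G/w(p) = -582747228/(-18 + 3*(-352)²) = -582747228/(-18 + 3*123904) = -582747228/(-18 + 371712) = -582747228/371694 = -582747228*1/371694 = -97124538/61949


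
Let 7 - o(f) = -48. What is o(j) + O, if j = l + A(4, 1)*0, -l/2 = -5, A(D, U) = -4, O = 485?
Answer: 540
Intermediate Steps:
l = 10 (l = -2*(-5) = 10)
j = 10 (j = 10 - 4*0 = 10 + 0 = 10)
o(f) = 55 (o(f) = 7 - 1*(-48) = 7 + 48 = 55)
o(j) + O = 55 + 485 = 540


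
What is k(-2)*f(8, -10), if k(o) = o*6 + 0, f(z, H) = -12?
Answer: 144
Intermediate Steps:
k(o) = 6*o (k(o) = 6*o + 0 = 6*o)
k(-2)*f(8, -10) = (6*(-2))*(-12) = -12*(-12) = 144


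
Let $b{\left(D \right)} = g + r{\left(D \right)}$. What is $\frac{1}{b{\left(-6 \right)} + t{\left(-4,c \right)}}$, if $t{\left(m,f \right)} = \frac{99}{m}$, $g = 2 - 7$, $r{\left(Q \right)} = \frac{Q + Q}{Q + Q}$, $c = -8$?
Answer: $- \frac{4}{115} \approx -0.034783$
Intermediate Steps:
$r{\left(Q \right)} = 1$ ($r{\left(Q \right)} = \frac{2 Q}{2 Q} = 2 Q \frac{1}{2 Q} = 1$)
$g = -5$ ($g = 2 - 7 = -5$)
$b{\left(D \right)} = -4$ ($b{\left(D \right)} = -5 + 1 = -4$)
$\frac{1}{b{\left(-6 \right)} + t{\left(-4,c \right)}} = \frac{1}{-4 + \frac{99}{-4}} = \frac{1}{-4 + 99 \left(- \frac{1}{4}\right)} = \frac{1}{-4 - \frac{99}{4}} = \frac{1}{- \frac{115}{4}} = - \frac{4}{115}$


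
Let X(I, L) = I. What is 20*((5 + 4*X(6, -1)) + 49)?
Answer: 1560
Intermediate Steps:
20*((5 + 4*X(6, -1)) + 49) = 20*((5 + 4*6) + 49) = 20*((5 + 24) + 49) = 20*(29 + 49) = 20*78 = 1560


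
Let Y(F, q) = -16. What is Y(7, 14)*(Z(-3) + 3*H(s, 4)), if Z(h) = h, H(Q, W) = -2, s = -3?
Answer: 144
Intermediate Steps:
Y(7, 14)*(Z(-3) + 3*H(s, 4)) = -16*(-3 + 3*(-2)) = -16*(-3 - 6) = -16*(-9) = 144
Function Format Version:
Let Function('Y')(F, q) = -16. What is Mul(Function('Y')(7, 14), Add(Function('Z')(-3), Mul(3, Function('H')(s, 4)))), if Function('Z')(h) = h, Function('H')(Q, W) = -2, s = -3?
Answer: 144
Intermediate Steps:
Mul(Function('Y')(7, 14), Add(Function('Z')(-3), Mul(3, Function('H')(s, 4)))) = Mul(-16, Add(-3, Mul(3, -2))) = Mul(-16, Add(-3, -6)) = Mul(-16, -9) = 144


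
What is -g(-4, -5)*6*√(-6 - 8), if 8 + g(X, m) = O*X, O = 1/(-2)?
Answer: 36*I*√14 ≈ 134.7*I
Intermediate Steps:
O = -½ ≈ -0.50000
g(X, m) = -8 - X/2
-g(-4, -5)*6*√(-6 - 8) = -(-8 - ½*(-4))*6*√(-6 - 8) = -(-8 + 2)*6*√(-14) = -(-6*6)*I*√14 = -(-36)*I*√14 = 36*I*√14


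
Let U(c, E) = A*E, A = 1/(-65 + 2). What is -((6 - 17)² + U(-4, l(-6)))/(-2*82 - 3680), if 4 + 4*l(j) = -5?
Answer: 3389/107632 ≈ 0.031487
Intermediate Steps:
l(j) = -9/4 (l(j) = -1 + (¼)*(-5) = -1 - 5/4 = -9/4)
A = -1/63 (A = 1/(-63) = -1/63 ≈ -0.015873)
U(c, E) = -E/63
-((6 - 17)² + U(-4, l(-6)))/(-2*82 - 3680) = -((6 - 17)² - 1/63*(-9/4))/(-2*82 - 3680) = -((-11)² + 1/28)/(-164 - 3680) = -(121 + 1/28)/(-3844) = -3389*(-1)/(28*3844) = -1*(-3389/107632) = 3389/107632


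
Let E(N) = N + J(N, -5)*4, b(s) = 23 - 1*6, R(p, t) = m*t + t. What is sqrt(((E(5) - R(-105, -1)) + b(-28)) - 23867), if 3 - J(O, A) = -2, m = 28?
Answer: 6*I*sqrt(661) ≈ 154.26*I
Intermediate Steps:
R(p, t) = 29*t (R(p, t) = 28*t + t = 29*t)
b(s) = 17 (b(s) = 23 - 6 = 17)
J(O, A) = 5 (J(O, A) = 3 - 1*(-2) = 3 + 2 = 5)
E(N) = 20 + N (E(N) = N + 5*4 = N + 20 = 20 + N)
sqrt(((E(5) - R(-105, -1)) + b(-28)) - 23867) = sqrt((((20 + 5) - 29*(-1)) + 17) - 23867) = sqrt(((25 - 1*(-29)) + 17) - 23867) = sqrt(((25 + 29) + 17) - 23867) = sqrt((54 + 17) - 23867) = sqrt(71 - 23867) = sqrt(-23796) = 6*I*sqrt(661)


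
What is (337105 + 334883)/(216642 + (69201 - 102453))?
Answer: 111998/30565 ≈ 3.6643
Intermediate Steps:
(337105 + 334883)/(216642 + (69201 - 102453)) = 671988/(216642 - 33252) = 671988/183390 = 671988*(1/183390) = 111998/30565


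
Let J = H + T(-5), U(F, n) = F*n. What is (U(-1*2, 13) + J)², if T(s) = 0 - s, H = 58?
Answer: 1369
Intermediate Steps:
T(s) = -s
J = 63 (J = 58 - 1*(-5) = 58 + 5 = 63)
(U(-1*2, 13) + J)² = (-1*2*13 + 63)² = (-2*13 + 63)² = (-26 + 63)² = 37² = 1369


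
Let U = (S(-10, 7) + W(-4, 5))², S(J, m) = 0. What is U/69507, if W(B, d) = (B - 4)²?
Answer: 4096/69507 ≈ 0.058929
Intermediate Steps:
W(B, d) = (-4 + B)²
U = 4096 (U = (0 + (-4 - 4)²)² = (0 + (-8)²)² = (0 + 64)² = 64² = 4096)
U/69507 = 4096/69507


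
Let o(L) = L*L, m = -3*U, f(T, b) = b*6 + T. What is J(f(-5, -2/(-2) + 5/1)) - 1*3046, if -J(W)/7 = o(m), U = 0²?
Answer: -3046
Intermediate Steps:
U = 0
f(T, b) = T + 6*b (f(T, b) = 6*b + T = T + 6*b)
m = 0 (m = -3*0 = 0)
o(L) = L²
J(W) = 0 (J(W) = -7*0² = -7*0 = 0)
J(f(-5, -2/(-2) + 5/1)) - 1*3046 = 0 - 1*3046 = 0 - 3046 = -3046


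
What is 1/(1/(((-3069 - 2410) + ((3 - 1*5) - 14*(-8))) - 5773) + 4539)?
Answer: 11142/50573537 ≈ 0.00022031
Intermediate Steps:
1/(1/(((-3069 - 2410) + ((3 - 1*5) - 14*(-8))) - 5773) + 4539) = 1/(1/((-5479 + ((3 - 5) + 112)) - 5773) + 4539) = 1/(1/((-5479 + (-2 + 112)) - 5773) + 4539) = 1/(1/((-5479 + 110) - 5773) + 4539) = 1/(1/(-5369 - 5773) + 4539) = 1/(1/(-11142) + 4539) = 1/(-1/11142 + 4539) = 1/(50573537/11142) = 11142/50573537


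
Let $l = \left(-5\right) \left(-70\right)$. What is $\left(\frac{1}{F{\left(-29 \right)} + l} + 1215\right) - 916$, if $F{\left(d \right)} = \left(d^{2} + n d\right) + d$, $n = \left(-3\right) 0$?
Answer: $\frac{347439}{1162} \approx 299.0$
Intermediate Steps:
$n = 0$
$l = 350$
$F{\left(d \right)} = d + d^{2}$ ($F{\left(d \right)} = \left(d^{2} + 0 d\right) + d = \left(d^{2} + 0\right) + d = d^{2} + d = d + d^{2}$)
$\left(\frac{1}{F{\left(-29 \right)} + l} + 1215\right) - 916 = \left(\frac{1}{- 29 \left(1 - 29\right) + 350} + 1215\right) - 916 = \left(\frac{1}{\left(-29\right) \left(-28\right) + 350} + 1215\right) - 916 = \left(\frac{1}{812 + 350} + 1215\right) - 916 = \left(\frac{1}{1162} + 1215\right) - 916 = \frac{1411831}{1162} - 916 = \frac{347439}{1162}$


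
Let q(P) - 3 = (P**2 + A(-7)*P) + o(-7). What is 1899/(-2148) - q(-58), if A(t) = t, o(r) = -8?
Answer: -2696373/716 ≈ -3765.9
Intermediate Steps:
q(P) = -5 + P**2 - 7*P (q(P) = 3 + ((P**2 - 7*P) - 8) = 3 + (-8 + P**2 - 7*P) = -5 + P**2 - 7*P)
1899/(-2148) - q(-58) = 1899/(-2148) - (-5 + (-58)**2 - 7*(-58)) = 1899*(-1/2148) - (-5 + 3364 + 406) = -633/716 - 1*3765 = -633/716 - 3765 = -2696373/716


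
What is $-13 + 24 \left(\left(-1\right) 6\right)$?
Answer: $-157$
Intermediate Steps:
$-13 + 24 \left(\left(-1\right) 6\right) = -13 + 24 \left(-6\right) = -13 - 144 = -157$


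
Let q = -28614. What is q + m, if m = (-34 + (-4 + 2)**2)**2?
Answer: -27714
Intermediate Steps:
m = 900 (m = (-34 + (-2)**2)**2 = (-34 + 4)**2 = (-30)**2 = 900)
q + m = -28614 + 900 = -27714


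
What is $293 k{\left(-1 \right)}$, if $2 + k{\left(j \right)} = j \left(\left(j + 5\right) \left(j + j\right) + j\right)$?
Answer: $2051$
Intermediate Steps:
$k{\left(j \right)} = -2 + j \left(j + 2 j \left(5 + j\right)\right)$ ($k{\left(j \right)} = -2 + j \left(\left(j + 5\right) \left(j + j\right) + j\right) = -2 + j \left(\left(5 + j\right) 2 j + j\right) = -2 + j \left(2 j \left(5 + j\right) + j\right) = -2 + j \left(j + 2 j \left(5 + j\right)\right)$)
$293 k{\left(-1 \right)} = 293 \left(-2 + 2 \left(-1\right)^{3} + 11 \left(-1\right)^{2}\right) = 293 \left(-2 + 2 \left(-1\right) + 11 \cdot 1\right) = 293 \left(-2 - 2 + 11\right) = 293 \cdot 7 = 2051$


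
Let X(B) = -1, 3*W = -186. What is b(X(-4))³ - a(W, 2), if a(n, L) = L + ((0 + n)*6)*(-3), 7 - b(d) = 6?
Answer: -1117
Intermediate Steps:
W = -62 (W = (⅓)*(-186) = -62)
b(d) = 1 (b(d) = 7 - 1*6 = 7 - 6 = 1)
a(n, L) = L - 18*n (a(n, L) = L + (n*6)*(-3) = L + (6*n)*(-3) = L - 18*n)
b(X(-4))³ - a(W, 2) = 1³ - (2 - 18*(-62)) = 1 - (2 + 1116) = 1 - 1*1118 = 1 - 1118 = -1117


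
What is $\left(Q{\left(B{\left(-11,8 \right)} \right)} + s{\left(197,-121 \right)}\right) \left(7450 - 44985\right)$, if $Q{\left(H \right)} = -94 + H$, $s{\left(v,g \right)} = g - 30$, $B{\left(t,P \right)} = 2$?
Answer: $9121005$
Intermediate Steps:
$s{\left(v,g \right)} = -30 + g$
$\left(Q{\left(B{\left(-11,8 \right)} \right)} + s{\left(197,-121 \right)}\right) \left(7450 - 44985\right) = \left(\left(-94 + 2\right) - 151\right) \left(7450 - 44985\right) = \left(-92 - 151\right) \left(-37535\right) = \left(-243\right) \left(-37535\right) = 9121005$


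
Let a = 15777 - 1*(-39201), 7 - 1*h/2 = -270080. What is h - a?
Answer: 485196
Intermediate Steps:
h = 540174 (h = 14 - 2*(-270080) = 14 + 540160 = 540174)
a = 54978 (a = 15777 + 39201 = 54978)
h - a = 540174 - 1*54978 = 540174 - 54978 = 485196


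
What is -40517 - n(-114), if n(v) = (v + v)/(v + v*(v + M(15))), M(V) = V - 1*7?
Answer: -4254283/105 ≈ -40517.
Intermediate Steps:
M(V) = -7 + V (M(V) = V - 7 = -7 + V)
n(v) = 2*v/(v + v*(8 + v)) (n(v) = (v + v)/(v + v*(v + (-7 + 15))) = (2*v)/(v + v*(v + 8)) = (2*v)/(v + v*(8 + v)) = 2*v/(v + v*(8 + v)))
-40517 - n(-114) = -40517 - 2/(9 - 114) = -40517 - 2/(-105) = -40517 - 2*(-1)/105 = -40517 - 1*(-2/105) = -40517 + 2/105 = -4254283/105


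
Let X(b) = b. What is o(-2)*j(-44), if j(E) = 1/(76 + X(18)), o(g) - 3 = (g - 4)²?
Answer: 39/94 ≈ 0.41489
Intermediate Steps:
o(g) = 3 + (-4 + g)² (o(g) = 3 + (g - 4)² = 3 + (-4 + g)²)
j(E) = 1/94 (j(E) = 1/(76 + 18) = 1/94)
o(-2)*j(-44) = (3 + (-4 - 2)²)*(1/94) = (3 + (-6)²)*(1/94) = (3 + 36)*(1/94) = 39*(1/94) = 39/94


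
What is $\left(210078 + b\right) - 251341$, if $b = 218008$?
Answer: $176745$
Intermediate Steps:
$\left(210078 + b\right) - 251341 = \left(210078 + 218008\right) - 251341 = 428086 - 251341 = 176745$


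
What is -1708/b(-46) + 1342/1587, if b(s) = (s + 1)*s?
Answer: 488/23805 ≈ 0.020500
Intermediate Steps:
b(s) = s*(1 + s) (b(s) = (1 + s)*s = s*(1 + s))
-1708/b(-46) + 1342/1587 = -1708*(-1/(46*(1 - 46))) + 1342/1587 = -1708/((-46*(-45))) + 1342*(1/1587) = -1708/2070 + 1342/1587 = -1708*1/2070 + 1342/1587 = -854/1035 + 1342/1587 = 488/23805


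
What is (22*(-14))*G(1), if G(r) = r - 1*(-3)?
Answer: -1232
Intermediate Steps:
G(r) = 3 + r (G(r) = r + 3 = 3 + r)
(22*(-14))*G(1) = (22*(-14))*(3 + 1) = -308*4 = -1232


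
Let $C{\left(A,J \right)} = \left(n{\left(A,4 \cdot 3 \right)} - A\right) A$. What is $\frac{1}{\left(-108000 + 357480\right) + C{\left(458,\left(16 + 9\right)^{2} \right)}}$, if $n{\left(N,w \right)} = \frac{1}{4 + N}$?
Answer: $\frac{231}{9174625} \approx 2.5178 \cdot 10^{-5}$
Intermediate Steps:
$C{\left(A,J \right)} = A \left(\frac{1}{4 + A} - A\right)$ ($C{\left(A,J \right)} = \left(\frac{1}{4 + A} - A\right) A = A \left(\frac{1}{4 + A} - A\right)$)
$\frac{1}{\left(-108000 + 357480\right) + C{\left(458,\left(16 + 9\right)^{2} \right)}} = \frac{1}{\left(-108000 + 357480\right) - \frac{458 \left(-1 + 458 \left(4 + 458\right)\right)}{4 + 458}} = \frac{1}{249480 - \frac{458 \left(-1 + 458 \cdot 462\right)}{462}} = \frac{1}{249480 - 458 \cdot \frac{1}{462} \left(-1 + 211596\right)} = \frac{1}{249480 - 458 \cdot \frac{1}{462} \cdot 211595} = \frac{1}{249480 - \frac{48455255}{231}} = \frac{1}{\frac{9174625}{231}} = \frac{231}{9174625}$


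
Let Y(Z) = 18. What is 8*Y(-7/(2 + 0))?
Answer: 144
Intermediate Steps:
8*Y(-7/(2 + 0)) = 8*18 = 144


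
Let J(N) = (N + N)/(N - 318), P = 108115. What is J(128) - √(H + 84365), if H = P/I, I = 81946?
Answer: -128/95 - √566532229160130/81946 ≈ -291.81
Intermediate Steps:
J(N) = 2*N/(-318 + N) (J(N) = (2*N)/(-318 + N) = 2*N/(-318 + N))
H = 108115/81946 ≈ 1.3193
J(128) - √(H + 84365) = 2*128/(-318 + 128) - √(108115/81946 + 84365) = 2*128/(-190) - √(6913482405/81946) = 2*128*(-1/190) - √566532229160130/81946 = -128/95 - √566532229160130/81946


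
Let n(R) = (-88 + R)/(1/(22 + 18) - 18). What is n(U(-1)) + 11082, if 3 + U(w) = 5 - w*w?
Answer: 7971438/719 ≈ 11087.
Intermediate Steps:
U(w) = 2 - w² (U(w) = -3 + (5 - w*w) = -3 + (5 - w²) = 2 - w²)
n(R) = 3520/719 - 40*R/719 (n(R) = (-88 + R)/(1/40 - 18) = (-88 + R)/(-719/40) = (-88 + R)*(-40/719) = 3520/719 - 40*R/719)
n(U(-1)) + 11082 = (3520/719 - 40*(2 - 1*(-1)²)/719) + 11082 = (3520/719 - 40*(2 - 1*1)/719) + 11082 = (3520/719 - 40*(2 - 1)/719) + 11082 = (3520/719 - 40/719*1) + 11082 = (3520/719 - 40/719) + 11082 = 3480/719 + 11082 = 7971438/719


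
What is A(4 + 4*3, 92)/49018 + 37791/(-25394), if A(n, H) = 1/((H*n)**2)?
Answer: -2006917850922599/1348566375768064 ≈ -1.4882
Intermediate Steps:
A(n, H) = 1/(H**2*n**2)
A(4 + 4*3, 92)/49018 + 37791/(-25394) = (1/(92**2*(4 + 4*3)**2))/49018 + 37791/(-25394) = (1/(8464*(4 + 12)**2))*(1/49018) + 37791*(-1/25394) = ((1/8464)/16**2)*(1/49018) - 37791/25394 = ((1/8464)*(1/256))*(1/49018) - 37791/25394 = (1/2166784)*(1/49018) - 37791/25394 = 1/106211418112 - 37791/25394 = -2006917850922599/1348566375768064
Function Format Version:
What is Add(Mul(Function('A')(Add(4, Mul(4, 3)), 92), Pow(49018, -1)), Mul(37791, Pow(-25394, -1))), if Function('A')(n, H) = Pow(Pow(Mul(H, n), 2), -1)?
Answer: Rational(-2006917850922599, 1348566375768064) ≈ -1.4882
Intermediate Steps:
Function('A')(n, H) = Mul(Pow(H, -2), Pow(n, -2)) (Function('A')(n, H) = Pow(Mul(Pow(H, 2), Pow(n, 2)), -1) = Mul(Pow(H, -2), Pow(n, -2)))
Add(Mul(Function('A')(Add(4, Mul(4, 3)), 92), Pow(49018, -1)), Mul(37791, Pow(-25394, -1))) = Add(Mul(Mul(Pow(92, -2), Pow(Add(4, Mul(4, 3)), -2)), Pow(49018, -1)), Mul(37791, Pow(-25394, -1))) = Add(Mul(Mul(Rational(1, 8464), Pow(Add(4, 12), -2)), Rational(1, 49018)), Mul(37791, Rational(-1, 25394))) = Add(Mul(Mul(Rational(1, 8464), Pow(16, -2)), Rational(1, 49018)), Rational(-37791, 25394)) = Add(Mul(Mul(Rational(1, 8464), Rational(1, 256)), Rational(1, 49018)), Rational(-37791, 25394)) = Add(Mul(Rational(1, 2166784), Rational(1, 49018)), Rational(-37791, 25394)) = Add(Rational(1, 106211418112), Rational(-37791, 25394)) = Rational(-2006917850922599, 1348566375768064)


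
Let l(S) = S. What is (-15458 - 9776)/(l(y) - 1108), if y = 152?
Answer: 12617/478 ≈ 26.395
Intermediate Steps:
(-15458 - 9776)/(l(y) - 1108) = (-15458 - 9776)/(152 - 1108) = -25234/(-956) = -25234*(-1/956) = 12617/478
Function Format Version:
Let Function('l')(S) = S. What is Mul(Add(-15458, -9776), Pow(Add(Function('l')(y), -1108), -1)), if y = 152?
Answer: Rational(12617, 478) ≈ 26.395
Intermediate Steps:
Mul(Add(-15458, -9776), Pow(Add(Function('l')(y), -1108), -1)) = Mul(Add(-15458, -9776), Pow(Add(152, -1108), -1)) = Mul(-25234, Pow(-956, -1)) = Mul(-25234, Rational(-1, 956)) = Rational(12617, 478)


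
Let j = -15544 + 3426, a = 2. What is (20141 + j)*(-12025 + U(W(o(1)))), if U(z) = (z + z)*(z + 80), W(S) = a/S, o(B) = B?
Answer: -93845031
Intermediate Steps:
j = -12118
W(S) = 2/S
U(z) = 2*z*(80 + z) (U(z) = (2*z)*(80 + z) = 2*z*(80 + z))
(20141 + j)*(-12025 + U(W(o(1)))) = (20141 - 12118)*(-12025 + 2*(2/1)*(80 + 2/1)) = 8023*(-12025 + 2*(2*1)*(80 + 2*1)) = 8023*(-12025 + 2*2*(80 + 2)) = 8023*(-12025 + 2*2*82) = 8023*(-12025 + 328) = 8023*(-11697) = -93845031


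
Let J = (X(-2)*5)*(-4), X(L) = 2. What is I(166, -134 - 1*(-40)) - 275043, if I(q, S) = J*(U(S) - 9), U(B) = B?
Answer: -270923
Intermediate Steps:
J = -40 (J = (2*5)*(-4) = 10*(-4) = -40)
I(q, S) = 360 - 40*S (I(q, S) = -40*(S - 9) = -40*(-9 + S) = 360 - 40*S)
I(166, -134 - 1*(-40)) - 275043 = (360 - 40*(-134 - 1*(-40))) - 275043 = (360 - 40*(-134 + 40)) - 275043 = (360 - 40*(-94)) - 275043 = (360 + 3760) - 275043 = 4120 - 275043 = -270923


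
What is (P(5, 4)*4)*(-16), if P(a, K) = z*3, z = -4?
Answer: 768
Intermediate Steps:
P(a, K) = -12 (P(a, K) = -4*3 = -12)
(P(5, 4)*4)*(-16) = -12*4*(-16) = -48*(-16) = 768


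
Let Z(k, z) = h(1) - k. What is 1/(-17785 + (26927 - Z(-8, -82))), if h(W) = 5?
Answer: 1/9129 ≈ 0.00010954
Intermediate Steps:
Z(k, z) = 5 - k
1/(-17785 + (26927 - Z(-8, -82))) = 1/(-17785 + (26927 - (5 - 1*(-8)))) = 1/(-17785 + (26927 - (5 + 8))) = 1/(-17785 + (26927 - 1*13)) = 1/(-17785 + (26927 - 13)) = 1/(-17785 + 26914) = 1/9129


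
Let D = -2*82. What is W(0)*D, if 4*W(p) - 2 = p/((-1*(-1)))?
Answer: -82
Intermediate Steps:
W(p) = 1/2 + p/4 (W(p) = 1/2 + (p/((-1*(-1))))/4 = 1/2 + (p/1)/4 = 1/2 + (p*1)/4 = 1/2 + p/4)
D = -164
W(0)*D = (1/2 + (1/4)*0)*(-164) = (1/2 + 0)*(-164) = (1/2)*(-164) = -82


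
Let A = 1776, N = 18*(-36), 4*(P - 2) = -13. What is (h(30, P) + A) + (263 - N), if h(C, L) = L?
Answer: 10743/4 ≈ 2685.8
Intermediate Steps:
P = -5/4 (P = 2 + (¼)*(-13) = 2 - 13/4 = -5/4 ≈ -1.2500)
N = -648
(h(30, P) + A) + (263 - N) = (-5/4 + 1776) + (263 - 1*(-648)) = 7099/4 + (263 + 648) = 7099/4 + 911 = 10743/4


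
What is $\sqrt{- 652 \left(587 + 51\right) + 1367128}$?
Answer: $4 \sqrt{59447} \approx 975.27$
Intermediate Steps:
$\sqrt{- 652 \left(587 + 51\right) + 1367128} = \sqrt{\left(-652\right) 638 + 1367128} = \sqrt{-415976 + 1367128} = \sqrt{951152} = 4 \sqrt{59447}$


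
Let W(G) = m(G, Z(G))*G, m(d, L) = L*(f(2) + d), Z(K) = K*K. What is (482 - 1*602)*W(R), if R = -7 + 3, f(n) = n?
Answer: -15360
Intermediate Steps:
Z(K) = K²
m(d, L) = L*(2 + d)
R = -4
W(G) = G³*(2 + G) (W(G) = (G²*(2 + G))*G = G³*(2 + G))
(482 - 1*602)*W(R) = (482 - 1*602)*((-4)³*(2 - 4)) = (482 - 602)*(-64*(-2)) = -120*128 = -15360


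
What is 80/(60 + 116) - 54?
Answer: -589/11 ≈ -53.545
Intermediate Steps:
80/(60 + 116) - 54 = 80/176 - 54 = (1/176)*80 - 54 = 5/11 - 54 = -589/11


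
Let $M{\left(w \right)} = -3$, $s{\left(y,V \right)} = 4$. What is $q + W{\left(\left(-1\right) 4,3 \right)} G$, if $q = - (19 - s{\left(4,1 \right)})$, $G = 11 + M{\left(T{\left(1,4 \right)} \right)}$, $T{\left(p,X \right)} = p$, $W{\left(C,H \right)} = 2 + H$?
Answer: $25$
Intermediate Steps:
$G = 8$ ($G = 11 - 3 = 8$)
$q = -15$ ($q = - (19 - 4) = \left(-1\right) 15 = -15$)
$q + W{\left(\left(-1\right) 4,3 \right)} G = -15 + \left(2 + 3\right) 8 = -15 + 5 \cdot 8 = -15 + 40 = 25$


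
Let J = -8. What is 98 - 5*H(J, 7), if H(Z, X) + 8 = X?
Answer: 103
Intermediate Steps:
H(Z, X) = -8 + X
98 - 5*H(J, 7) = 98 - 5*(-8 + 7) = 98 - 5*(-1) = 98 + 5 = 103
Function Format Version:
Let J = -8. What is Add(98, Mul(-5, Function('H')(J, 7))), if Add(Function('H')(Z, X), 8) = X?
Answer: 103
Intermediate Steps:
Function('H')(Z, X) = Add(-8, X)
Add(98, Mul(-5, Function('H')(J, 7))) = Add(98, Mul(-5, Add(-8, 7))) = Add(98, Mul(-5, -1)) = Add(98, 5) = 103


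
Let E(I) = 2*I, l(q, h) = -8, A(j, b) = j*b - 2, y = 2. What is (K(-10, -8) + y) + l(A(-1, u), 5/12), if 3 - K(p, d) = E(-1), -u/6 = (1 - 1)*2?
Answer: -1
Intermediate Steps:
u = 0 (u = -6*(1 - 1)*2 = -0*2 = -6*0 = 0)
A(j, b) = -2 + b*j (A(j, b) = b*j - 2 = -2 + b*j)
K(p, d) = 5 (K(p, d) = 3 - 2*(-1) = 3 - 1*(-2) = 3 + 2 = 5)
(K(-10, -8) + y) + l(A(-1, u), 5/12) = (5 + 2) - 8 = 7 - 8 = -1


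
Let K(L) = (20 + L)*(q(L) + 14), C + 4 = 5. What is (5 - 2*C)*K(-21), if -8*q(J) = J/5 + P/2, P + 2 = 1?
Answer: -3501/80 ≈ -43.763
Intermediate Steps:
P = -1 (P = -2 + 1 = -1)
C = 1 (C = -4 + 5 = 1)
q(J) = 1/16 - J/40 (q(J) = -(J/5 - 1/2)/8 = -(-1/2 + J/5)/8 = 1/16 - J/40)
K(L) = (20 + L)*(225/16 - L/40) (K(L) = (20 + L)*((1/16 - L/40) + 14) = (20 + L)*(225/16 - L/40))
(5 - 2*C)*K(-21) = (5 - 2*1)*(1125/4 - 1/40*(-21)**2 + (217/16)*(-21)) = (5 - 2)*(1125/4 - 1/40*441 - 4557/16) = 3*(1125/4 - 441/40 - 4557/16) = 3*(-1167/80) = -3501/80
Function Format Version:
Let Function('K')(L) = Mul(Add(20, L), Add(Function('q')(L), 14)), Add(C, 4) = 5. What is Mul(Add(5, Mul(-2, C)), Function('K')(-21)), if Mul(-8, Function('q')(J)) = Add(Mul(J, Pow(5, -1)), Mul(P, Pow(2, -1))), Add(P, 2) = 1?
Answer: Rational(-3501, 80) ≈ -43.763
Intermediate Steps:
P = -1 (P = Add(-2, 1) = -1)
C = 1 (C = Add(-4, 5) = 1)
Function('q')(J) = Add(Rational(1, 16), Mul(Rational(-1, 40), J)) (Function('q')(J) = Mul(Rational(-1, 8), Add(Mul(J, Pow(5, -1)), Mul(-1, Pow(2, -1)))) = Mul(Rational(-1, 8), Add(Mul(J, Rational(1, 5)), Mul(-1, Rational(1, 2)))) = Mul(Rational(-1, 8), Add(Mul(Rational(1, 5), J), Rational(-1, 2))) = Mul(Rational(-1, 8), Add(Rational(-1, 2), Mul(Rational(1, 5), J))) = Add(Rational(1, 16), Mul(Rational(-1, 40), J)))
Function('K')(L) = Mul(Add(20, L), Add(Rational(225, 16), Mul(Rational(-1, 40), L))) (Function('K')(L) = Mul(Add(20, L), Add(Add(Rational(1, 16), Mul(Rational(-1, 40), L)), 14)) = Mul(Add(20, L), Add(Rational(225, 16), Mul(Rational(-1, 40), L))))
Mul(Add(5, Mul(-2, C)), Function('K')(-21)) = Mul(Add(5, Mul(-2, 1)), Add(Rational(1125, 4), Mul(Rational(-1, 40), Pow(-21, 2)), Mul(Rational(217, 16), -21))) = Mul(Add(5, -2), Add(Rational(1125, 4), Mul(Rational(-1, 40), 441), Rational(-4557, 16))) = Mul(3, Add(Rational(1125, 4), Rational(-441, 40), Rational(-4557, 16))) = Mul(3, Rational(-1167, 80)) = Rational(-3501, 80)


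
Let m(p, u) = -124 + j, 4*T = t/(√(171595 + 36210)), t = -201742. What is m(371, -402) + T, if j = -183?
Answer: -307 - 100871*√207805/415610 ≈ -417.64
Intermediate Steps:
T = -100871*√207805/415610 (T = (-201742/√(171595 + 36210))/4 = (-201742*√207805/207805)/4 = -100871*√207805/415610 ≈ -110.64)
m(p, u) = -307 (m(p, u) = -124 - 183 = -307)
m(371, -402) + T = -307 - 100871*√207805/415610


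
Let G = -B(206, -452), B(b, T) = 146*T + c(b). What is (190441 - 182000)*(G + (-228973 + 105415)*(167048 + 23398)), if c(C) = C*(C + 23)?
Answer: -198626083050050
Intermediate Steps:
c(C) = C*(23 + C)
B(b, T) = 146*T + b*(23 + b)
G = 18818 (G = -(146*(-452) + 206*(23 + 206)) = -(-65992 + 206*229) = -(-65992 + 47174) = -1*(-18818) = 18818)
(190441 - 182000)*(G + (-228973 + 105415)*(167048 + 23398)) = (190441 - 182000)*(18818 + (-228973 + 105415)*(167048 + 23398)) = 8441*(18818 - 123558*190446) = 8441*(18818 - 23531126868) = 8441*(-23531108050) = -198626083050050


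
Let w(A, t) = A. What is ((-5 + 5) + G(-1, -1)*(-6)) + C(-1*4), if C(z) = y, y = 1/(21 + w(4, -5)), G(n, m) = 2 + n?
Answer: -149/25 ≈ -5.9600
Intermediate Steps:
y = 1/25 (y = 1/(21 + 4) = 1/25 ≈ 0.040000)
C(z) = 1/25
((-5 + 5) + G(-1, -1)*(-6)) + C(-1*4) = ((-5 + 5) + (2 - 1)*(-6)) + 1/25 = (0 + 1*(-6)) + 1/25 = (0 - 6) + 1/25 = -6 + 1/25 = -149/25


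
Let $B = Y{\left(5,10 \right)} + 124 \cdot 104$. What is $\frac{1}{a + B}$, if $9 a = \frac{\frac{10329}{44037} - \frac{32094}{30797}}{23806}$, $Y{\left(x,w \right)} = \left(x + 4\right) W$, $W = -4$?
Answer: $\frac{96857626449402}{1245589075774235965} \approx 7.7761 \cdot 10^{-5}$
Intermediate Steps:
$Y{\left(x,w \right)} = -16 - 4 x$ ($Y{\left(x,w \right)} = \left(x + 4\right) \left(-4\right) = \left(4 + x\right) \left(-4\right) = -16 - 4 x$)
$a = - \frac{365073755}{96857626449402}$ ($a = \frac{\left(\frac{10329}{44037} - \frac{32094}{30797}\right) \frac{1}{23806}}{9} = \frac{\left(10329 \cdot \frac{1}{44037} - \frac{32094}{30797}\right) \frac{1}{23806}}{9} = \frac{\left(\frac{3443}{14679} - \frac{32094}{30797}\right) \frac{1}{23806}}{9} = \frac{\left(- \frac{365073755}{452069163}\right) \frac{1}{23806}}{9} = \frac{1}{9} \left(- \frac{365073755}{10761958494378}\right) = - \frac{365073755}{96857626449402} \approx -3.7692 \cdot 10^{-6}$)
$B = 12860$ ($B = \left(-16 - 20\right) + 124 \cdot 104 = \left(-16 - 20\right) + 12896 = -36 + 12896 = 12860$)
$\frac{1}{a + B} = \frac{1}{- \frac{365073755}{96857626449402} + 12860} = \frac{1}{\frac{1245589075774235965}{96857626449402}} = \frac{96857626449402}{1245589075774235965}$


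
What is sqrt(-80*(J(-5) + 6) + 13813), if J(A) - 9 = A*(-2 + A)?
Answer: sqrt(9813) ≈ 99.061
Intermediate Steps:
J(A) = 9 + A*(-2 + A)
sqrt(-80*(J(-5) + 6) + 13813) = sqrt(-80*((9 + (-5)**2 - 2*(-5)) + 6) + 13813) = sqrt(-80*((9 + 25 + 10) + 6) + 13813) = sqrt(-80*(44 + 6) + 13813) = sqrt(-80*50 + 13813) = sqrt(-4000 + 13813) = sqrt(9813)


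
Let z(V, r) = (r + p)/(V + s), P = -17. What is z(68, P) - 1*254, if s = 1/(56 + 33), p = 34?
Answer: -1535949/6053 ≈ -253.75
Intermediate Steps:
s = 1/89 ≈ 0.011236
z(V, r) = (34 + r)/(1/89 + V) (z(V, r) = (r + 34)/(V + 1/89) = (34 + r)/(1/89 + V))
z(68, P) - 1*254 = 89*(34 - 17)/(1 + 89*68) - 1*254 = 89*17/(1 + 6052) - 254 = 89*17/6053 - 254 = 89*(1/6053)*17 - 254 = 1513/6053 - 254 = -1535949/6053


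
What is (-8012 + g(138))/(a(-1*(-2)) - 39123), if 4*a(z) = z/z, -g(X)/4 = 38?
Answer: 32656/156491 ≈ 0.20868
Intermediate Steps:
g(X) = -152 (g(X) = -4*38 = -152)
a(z) = ¼ (a(z) = (z/z)/4 = (¼)*1 = ¼)
(-8012 + g(138))/(a(-1*(-2)) - 39123) = (-8012 - 152)/(¼ - 39123) = -8164/(-156491/4) = -8164*(-4/156491) = 32656/156491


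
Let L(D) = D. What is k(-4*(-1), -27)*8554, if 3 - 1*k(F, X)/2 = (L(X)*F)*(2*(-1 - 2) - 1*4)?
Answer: -18425316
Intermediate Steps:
k(F, X) = 6 + 20*F*X (k(F, X) = 6 - 2*X*F*(2*(-1 - 2) - 1*4) = 6 - 2*F*X*(2*(-3) - 4) = 6 - 2*F*X*(-6 - 4) = 6 - 2*F*X*(-10) = 6 - (-20)*F*X = 6 + 20*F*X)
k(-4*(-1), -27)*8554 = (6 + 20*(-4*(-1))*(-27))*8554 = (6 + 20*4*(-27))*8554 = (6 - 2160)*8554 = -2154*8554 = -18425316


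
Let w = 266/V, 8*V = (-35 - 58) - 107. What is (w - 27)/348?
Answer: -941/8700 ≈ -0.10816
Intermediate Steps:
V = -25 (V = ((-35 - 58) - 107)/8 = (-93 - 107)/8 = (⅛)*(-200) = -25)
w = -266/25 (w = 266/(-25) = 266*(-1/25) = -266/25 ≈ -10.640)
(w - 27)/348 = (-266/25 - 27)/348 = -941/25*1/348 = -941/8700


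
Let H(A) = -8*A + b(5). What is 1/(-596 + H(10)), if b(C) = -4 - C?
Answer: -1/685 ≈ -0.0014599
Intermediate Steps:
H(A) = -9 - 8*A (H(A) = -8*A + (-4 - 1*5) = -8*A + (-4 - 5) = -8*A - 9 = -9 - 8*A)
1/(-596 + H(10)) = 1/(-596 + (-9 - 8*10)) = 1/(-596 + (-9 - 80)) = 1/(-596 - 89) = 1/(-685) = -1/685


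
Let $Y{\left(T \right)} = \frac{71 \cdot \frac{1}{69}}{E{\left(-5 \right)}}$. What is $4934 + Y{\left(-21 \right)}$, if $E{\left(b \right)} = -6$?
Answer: $\frac{2042605}{414} \approx 4933.8$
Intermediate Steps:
$Y{\left(T \right)} = - \frac{71}{414}$ ($Y{\left(T \right)} = \frac{71 \cdot \frac{1}{69}}{-6} = 71 \cdot \frac{1}{69} \left(- \frac{1}{6}\right) = \frac{71}{69} \left(- \frac{1}{6}\right) = - \frac{71}{414}$)
$4934 + Y{\left(-21 \right)} = 4934 - \frac{71}{414} = \frac{2042605}{414}$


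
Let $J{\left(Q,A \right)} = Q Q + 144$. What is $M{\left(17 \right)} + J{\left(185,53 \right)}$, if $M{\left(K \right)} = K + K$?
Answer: $34403$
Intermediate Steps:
$J{\left(Q,A \right)} = 144 + Q^{2}$ ($J{\left(Q,A \right)} = Q^{2} + 144 = 144 + Q^{2}$)
$M{\left(K \right)} = 2 K$
$M{\left(17 \right)} + J{\left(185,53 \right)} = 2 \cdot 17 + \left(144 + 185^{2}\right) = 34 + \left(144 + 34225\right) = 34 + 34369 = 34403$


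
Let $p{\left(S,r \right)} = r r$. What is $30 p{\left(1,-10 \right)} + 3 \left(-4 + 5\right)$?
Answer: $3003$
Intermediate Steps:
$p{\left(S,r \right)} = r^{2}$
$30 p{\left(1,-10 \right)} + 3 \left(-4 + 5\right) = 30 \left(-10\right)^{2} + 3 \left(-4 + 5\right) = 30 \cdot 100 + 3 \cdot 1 = 3000 + 3 = 3003$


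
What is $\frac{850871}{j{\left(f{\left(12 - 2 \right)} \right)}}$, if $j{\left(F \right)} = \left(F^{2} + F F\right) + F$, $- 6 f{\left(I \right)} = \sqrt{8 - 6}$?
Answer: $-2187954 - 3281931 \sqrt{2} \approx -6.8293 \cdot 10^{6}$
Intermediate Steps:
$f{\left(I \right)} = - \frac{\sqrt{2}}{6}$ ($f{\left(I \right)} = - \frac{\sqrt{8 - 6}}{6} = - \frac{\sqrt{2}}{6}$)
$j{\left(F \right)} = F + 2 F^{2}$ ($j{\left(F \right)} = \left(F^{2} + F^{2}\right) + F = 2 F^{2} + F = F + 2 F^{2}$)
$\frac{850871}{j{\left(f{\left(12 - 2 \right)} \right)}} = \frac{850871}{- \frac{\sqrt{2}}{6} \left(1 + 2 \left(- \frac{\sqrt{2}}{6}\right)\right)} = \frac{850871}{- \frac{\sqrt{2}}{6} \left(1 - \frac{\sqrt{2}}{3}\right)} = \frac{850871}{\left(- \frac{1}{6}\right) \sqrt{2} \left(1 - \frac{\sqrt{2}}{3}\right)} = 850871 \left(- \frac{3 \sqrt{2}}{1 - \frac{\sqrt{2}}{3}}\right) = - \frac{2552613 \sqrt{2}}{1 - \frac{\sqrt{2}}{3}}$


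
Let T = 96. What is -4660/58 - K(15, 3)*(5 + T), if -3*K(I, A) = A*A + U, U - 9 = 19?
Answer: 101383/87 ≈ 1165.3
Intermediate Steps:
U = 28 (U = 9 + 19 = 28)
K(I, A) = -28/3 - A²/3 (K(I, A) = -(A*A + 28)/3 = -(A² + 28)/3 = -(28 + A²)/3 = -28/3 - A²/3)
-4660/58 - K(15, 3)*(5 + T) = -4660/58 - (-28/3 - ⅓*3²)*(5 + 96) = (1/58)*(-4660) - (-28/3 - ⅓*9)*101 = -2330/29 - (-28/3 - 3)*101 = -2330/29 - (-37)*101/3 = -2330/29 - 1*(-3737/3) = -2330/29 + 3737/3 = 101383/87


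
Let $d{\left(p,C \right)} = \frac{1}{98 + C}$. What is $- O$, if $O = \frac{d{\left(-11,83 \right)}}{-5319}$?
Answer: $\frac{1}{962739} \approx 1.0387 \cdot 10^{-6}$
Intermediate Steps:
$O = - \frac{1}{962739}$ ($O = \frac{1}{\left(98 + 83\right) \left(-5319\right)} = \frac{1}{181} \left(- \frac{1}{5319}\right) = - \frac{1}{962739} \approx -1.0387 \cdot 10^{-6}$)
$- O = \left(-1\right) \left(- \frac{1}{962739}\right) = \frac{1}{962739}$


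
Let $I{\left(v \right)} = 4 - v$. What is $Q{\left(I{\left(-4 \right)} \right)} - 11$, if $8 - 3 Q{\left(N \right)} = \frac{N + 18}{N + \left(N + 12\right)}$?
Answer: $- \frac{121}{14} \approx -8.6429$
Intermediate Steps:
$Q{\left(N \right)} = \frac{8}{3} - \frac{18 + N}{3 \left(12 + 2 N\right)}$ ($Q{\left(N \right)} = \frac{8}{3} - \frac{\left(N + 18\right) \frac{1}{N + \left(N + 12\right)}}{3} = \frac{8}{3} - \frac{\left(18 + N\right) \frac{1}{N + \left(12 + N\right)}}{3} = \frac{8}{3} - \frac{\left(18 + N\right) \frac{1}{12 + 2 N}}{3} = \frac{8}{3} - \frac{\frac{1}{12 + 2 N} \left(18 + N\right)}{3} = \frac{8}{3} - \frac{18 + N}{3 \left(12 + 2 N\right)}$)
$Q{\left(I{\left(-4 \right)} \right)} - 11 = \frac{26 + 5 \left(4 - -4\right)}{2 \left(6 + \left(4 - -4\right)\right)} - 11 = \frac{26 + 5 \left(4 + 4\right)}{2 \left(6 + \left(4 + 4\right)\right)} - 11 = \frac{26 + 5 \cdot 8}{2 \left(6 + 8\right)} - 11 = \frac{26 + 40}{2 \cdot 14} - 11 = \frac{1}{2} \cdot \frac{1}{14} \cdot 66 - 11 = \frac{33}{14} - 11 = - \frac{121}{14}$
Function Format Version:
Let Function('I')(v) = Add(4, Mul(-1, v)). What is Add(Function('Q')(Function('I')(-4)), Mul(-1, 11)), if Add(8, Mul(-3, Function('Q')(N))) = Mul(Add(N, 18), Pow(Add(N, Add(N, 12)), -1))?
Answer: Rational(-121, 14) ≈ -8.6429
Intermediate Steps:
Function('Q')(N) = Add(Rational(8, 3), Mul(Rational(-1, 3), Pow(Add(12, Mul(2, N)), -1), Add(18, N))) (Function('Q')(N) = Add(Rational(8, 3), Mul(Rational(-1, 3), Mul(Add(N, 18), Pow(Add(N, Add(N, 12)), -1)))) = Add(Rational(8, 3), Mul(Rational(-1, 3), Mul(Add(18, N), Pow(Add(N, Add(12, N)), -1)))) = Add(Rational(8, 3), Mul(Rational(-1, 3), Mul(Add(18, N), Pow(Add(12, Mul(2, N)), -1)))) = Add(Rational(8, 3), Mul(Rational(-1, 3), Mul(Pow(Add(12, Mul(2, N)), -1), Add(18, N)))) = Add(Rational(8, 3), Mul(Rational(-1, 3), Pow(Add(12, Mul(2, N)), -1), Add(18, N))))
Add(Function('Q')(Function('I')(-4)), Mul(-1, 11)) = Add(Mul(Rational(1, 2), Pow(Add(6, Add(4, Mul(-1, -4))), -1), Add(26, Mul(5, Add(4, Mul(-1, -4))))), Mul(-1, 11)) = Add(Mul(Rational(1, 2), Pow(Add(6, Add(4, 4)), -1), Add(26, Mul(5, Add(4, 4)))), -11) = Add(Mul(Rational(1, 2), Pow(Add(6, 8), -1), Add(26, Mul(5, 8))), -11) = Add(Mul(Rational(1, 2), Pow(14, -1), Add(26, 40)), -11) = Add(Mul(Rational(1, 2), Rational(1, 14), 66), -11) = Add(Rational(33, 14), -11) = Rational(-121, 14)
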